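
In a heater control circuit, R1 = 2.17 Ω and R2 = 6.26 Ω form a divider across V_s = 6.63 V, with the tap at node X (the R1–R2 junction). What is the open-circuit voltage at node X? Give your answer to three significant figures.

V_th ≈ 4.92 V

V_th is the unloaded tap voltage: V_s · R2/(R1+R2) = 6.63 × 0.7426 = 4.923 V.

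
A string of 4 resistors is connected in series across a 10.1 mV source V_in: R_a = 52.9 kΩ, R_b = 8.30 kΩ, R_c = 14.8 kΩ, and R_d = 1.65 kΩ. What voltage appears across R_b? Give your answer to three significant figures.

Series total: ΣR = 52.9 + 8.30 + 14.8 + 1.65 = 77.65 kΩ.
By the voltage-divider rule, V = 10.1 × 8.300/77.65 = 1.080 mV.

V ≈ 1.08 mV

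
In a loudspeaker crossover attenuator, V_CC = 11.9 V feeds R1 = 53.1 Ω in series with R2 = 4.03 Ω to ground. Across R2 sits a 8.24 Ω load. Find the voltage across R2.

V_out ≈ 0.577 V

The load sits in parallel with R2, giving an effective lower resistance R2' = R2·R_L/(R2+R_L) = 2.706 Ω.
Voltage divider with the loaded lower leg: V_out = 11.9 × 2.706/(53.1 + 2.706) = 11.9 × 0.04850 = 0.5771 V.
(Unloaded it would be 0.839 V; the load pulls it down.)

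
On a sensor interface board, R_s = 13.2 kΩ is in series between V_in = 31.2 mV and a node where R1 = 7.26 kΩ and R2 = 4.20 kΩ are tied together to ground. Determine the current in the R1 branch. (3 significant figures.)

I ≈ 0.721 µA

Combine the parallel branches: R_p = (1/7.26 + 1/4.20)⁻¹ = 2.661 kΩ.
Node voltage V_A = V_in · R_p/(R_s + R_p) = 31.2 × 0.1678 = 5.234 mV.
Branch current I = V_A/R1 = 5.234/7.26 = 0.7209 µA.
(Equivalently: I_total = 1.967 µA, then current-divider fraction G_k/ΣG = 0.3665.)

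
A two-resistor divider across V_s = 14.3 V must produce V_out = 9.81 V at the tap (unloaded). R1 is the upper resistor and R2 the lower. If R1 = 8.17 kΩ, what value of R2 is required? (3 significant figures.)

R2 ≈ 17.9 kΩ

The divider ratio is R2/(R1+R2) = 9.81/14.3 = 0.6860.
R2 = R1 · 0.6860/(1 − 0.6860) = 17.85 kΩ.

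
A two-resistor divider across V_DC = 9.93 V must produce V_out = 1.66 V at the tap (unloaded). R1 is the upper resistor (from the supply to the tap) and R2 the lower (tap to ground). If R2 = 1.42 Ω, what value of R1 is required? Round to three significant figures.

The divider ratio is R2/(R1+R2) = 1.66/9.93 = 0.1672.
So R1 = R2 · (V_DC/V_out − 1) = 1.42 × (9.93/1.66 − 1) = 1.42 × 4.982 = 7.074 Ω.

R1 ≈ 7.07 Ω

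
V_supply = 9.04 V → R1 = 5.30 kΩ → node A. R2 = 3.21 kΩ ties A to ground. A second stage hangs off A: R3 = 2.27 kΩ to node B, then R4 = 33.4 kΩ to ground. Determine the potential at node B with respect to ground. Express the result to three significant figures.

Looking into the second stage from A: R3 + R4 = 35.67 kΩ appears in parallel with R2.
Effective lower resistance at A: R2 ‖ 35.67 = 2.945 kΩ.
V_A = 9.04 × 2.945/(5.30 + 2.945) = 3.229 V.
Then the unloaded second divider: V_B = V_A × R4/(R3+R4) = 3.229 × 0.9364 = 3.023 V.

V_B ≈ 3.02 V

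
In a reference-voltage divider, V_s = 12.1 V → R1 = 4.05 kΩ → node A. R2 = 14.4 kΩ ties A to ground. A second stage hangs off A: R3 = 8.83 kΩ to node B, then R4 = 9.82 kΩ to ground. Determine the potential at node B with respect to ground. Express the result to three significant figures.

The second stage (R3 + R4 = 18.65 kΩ) loads node A in parallel with R2.
Effective lower resistance at A: R2 ‖ 18.65 = 8.126 kΩ.
First divider: V_A = V_s · 8.126/(4.05 + 8.126) = 8.075 V.
Stage 2 is unloaded, so V_B = V_A · R4/(R3+R4) = 8.075 × 9.82/18.65 = 4.252 V.

V_B ≈ 4.25 V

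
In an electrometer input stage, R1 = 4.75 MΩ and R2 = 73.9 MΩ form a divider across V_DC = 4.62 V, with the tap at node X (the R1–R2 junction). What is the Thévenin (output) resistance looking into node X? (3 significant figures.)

With V_DC suppressed (replaced by a short), R_th = R1 ‖ R2 = (4.750 × 73.9)/(4.750 + 73.9) = 4.463 MΩ.

R_th ≈ 4.46 MΩ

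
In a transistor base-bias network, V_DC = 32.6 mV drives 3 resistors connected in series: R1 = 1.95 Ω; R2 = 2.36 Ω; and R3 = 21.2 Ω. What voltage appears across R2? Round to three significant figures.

V ≈ 3.02 mV

Total series resistance ΣR = 1.95 + 2.36 + 21.2 = 25.51 Ω.
Voltage divider: V = V_DC · (2.360 / 25.51) = 32.6 × 0.09251 = 3.016 mV.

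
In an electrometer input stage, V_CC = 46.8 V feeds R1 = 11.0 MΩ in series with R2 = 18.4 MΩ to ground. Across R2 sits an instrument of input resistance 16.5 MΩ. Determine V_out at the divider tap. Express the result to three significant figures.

First combine the lower leg with the load: R2 ‖ R_L = 8.699 MΩ.
Then V_out = V_CC · R2'/(R1 + R2') = 46.8 × 8.699/19.70 = 20.67 V.

V_out ≈ 20.7 V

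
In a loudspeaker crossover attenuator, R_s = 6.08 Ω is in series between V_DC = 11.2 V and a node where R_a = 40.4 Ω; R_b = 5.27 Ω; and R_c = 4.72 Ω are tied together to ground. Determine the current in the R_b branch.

Parallel bank: R_p = 1/(1/40.4 + 1/5.27 + 1/4.72) = 2.345 Ω.
Node voltage V_A = V_DC · R_p/(R_s + R_p) = 11.2 × 0.2784 = 3.118 V.
Branch current I = V_A/R_b = 3.118/5.27 = 0.5916 A.

I ≈ 0.592 A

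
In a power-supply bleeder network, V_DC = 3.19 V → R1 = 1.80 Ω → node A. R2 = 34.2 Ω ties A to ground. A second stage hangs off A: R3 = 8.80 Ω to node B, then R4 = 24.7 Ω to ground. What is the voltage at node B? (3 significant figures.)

Looking into the second stage from A: R3 + R4 = 33.50 Ω appears in parallel with R2.
Effective lower resistance at A: R2 ‖ 33.50 = 16.92 Ω.
First divider: V_A = V_DC · 16.92/(1.80 + 16.92) = 2.883 V.
Then the unloaded second divider: V_B = V_A × R4/(R3+R4) = 2.883 × 0.7373 = 2.126 V.

V_B ≈ 2.13 V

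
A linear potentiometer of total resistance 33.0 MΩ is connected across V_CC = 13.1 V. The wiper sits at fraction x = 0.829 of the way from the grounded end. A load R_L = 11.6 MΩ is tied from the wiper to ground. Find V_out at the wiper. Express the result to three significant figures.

V_out ≈ 7.74 V

Lower segment x·R_p = 27.36 MΩ; upper segment (1−x)·R_p = 5.643 MΩ.
(x·R_p) ‖ R_L = 8.146 MΩ.
Then V_out = V_CC · 8.146/(5.643 + 8.146) = 7.739 V.
(Unloaded: V_out = x·V_CC = 10.9 V.)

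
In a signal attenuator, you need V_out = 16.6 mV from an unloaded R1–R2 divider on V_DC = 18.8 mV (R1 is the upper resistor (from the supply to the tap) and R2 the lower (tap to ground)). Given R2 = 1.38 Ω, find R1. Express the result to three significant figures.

R1 ≈ 0.183 Ω

V_out/V_DC = R2/(R1+R2) = 0.8830.
Rearranging, R1 = R2·(1−k)/k = 1.38 × 0.1325 = 0.1829 Ω.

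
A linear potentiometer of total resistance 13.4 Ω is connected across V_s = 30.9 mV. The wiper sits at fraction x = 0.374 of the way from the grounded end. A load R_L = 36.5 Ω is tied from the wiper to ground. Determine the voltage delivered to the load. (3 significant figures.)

Lower segment x·R_p = 5.012 Ω; upper segment (1−x)·R_p = 8.388 Ω.
R_L loads the lower segment: effective lower R = 4.407 Ω.
Then V_out = V_s · 4.407/(8.388 + 4.407) = 10.64 mV.

V_out ≈ 10.6 mV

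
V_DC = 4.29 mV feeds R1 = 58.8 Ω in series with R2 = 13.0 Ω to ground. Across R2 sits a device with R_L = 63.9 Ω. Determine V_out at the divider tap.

V_out ≈ 0.666 mV

First combine the lower leg with the load: R2 ‖ R_L = 10.80 Ω.
Then V_out = V_DC · R2'/(R1 + R2') = 4.29 × 10.80/69.60 = 0.6658 mV.
(Unloaded it would be 0.777 mV; the load pulls it down.)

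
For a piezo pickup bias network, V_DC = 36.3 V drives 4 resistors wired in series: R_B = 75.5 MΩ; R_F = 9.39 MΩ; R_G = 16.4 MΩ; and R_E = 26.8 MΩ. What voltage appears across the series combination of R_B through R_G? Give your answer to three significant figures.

V ≈ 28.7 V

Series total: ΣR = 75.5 + 9.39 + 16.4 + 26.8 = 128.1 MΩ.
R_{R_B..R_G} = 75.5 + 9.39 + 16.4 = 101.3 MΩ.
V = V_DC · R/ΣR = 36.3 × 0.7908 = 28.71 V.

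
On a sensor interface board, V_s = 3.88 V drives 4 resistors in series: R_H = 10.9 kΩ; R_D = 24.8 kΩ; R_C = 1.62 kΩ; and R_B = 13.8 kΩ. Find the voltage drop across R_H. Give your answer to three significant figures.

Series total: ΣR = 10.9 + 24.8 + 1.62 + 13.8 = 51.12 kΩ.
Voltage divider: V = V_s · (10.90 / 51.12) = 3.88 × 0.2132 = 0.8273 V.

V ≈ 0.827 V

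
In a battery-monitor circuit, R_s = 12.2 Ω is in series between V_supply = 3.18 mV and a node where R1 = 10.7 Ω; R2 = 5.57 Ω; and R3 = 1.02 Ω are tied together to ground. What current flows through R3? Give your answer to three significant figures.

Equivalent of the parallel group: R_p = 0.7978 Ω.
V_A = 3.18 × 0.7978/13.00 = 0.1952 mV.
I(R3) = V_A / R3 = 0.1952/1.02 = 0.1914 mA.
(Check via current divider: I_total = 0.2447 mA; share G_k/ΣG = 0.7822 → same result.)

I ≈ 0.191 mA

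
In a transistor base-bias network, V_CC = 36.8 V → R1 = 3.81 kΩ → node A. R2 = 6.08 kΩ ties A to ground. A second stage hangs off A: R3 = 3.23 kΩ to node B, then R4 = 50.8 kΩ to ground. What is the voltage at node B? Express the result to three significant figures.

The second stage (R3 + R4 = 54.03 kΩ) loads node A in parallel with R2.
R2 ‖ (R3+R4) = 5.465 kΩ.
V_A = 36.8 × 5.465/(3.81 + 5.465) = 21.68 V.
Then the unloaded second divider: V_B = V_A × R4/(R3+R4) = 21.68 × 0.9402 = 20.39 V.

V_B ≈ 20.4 V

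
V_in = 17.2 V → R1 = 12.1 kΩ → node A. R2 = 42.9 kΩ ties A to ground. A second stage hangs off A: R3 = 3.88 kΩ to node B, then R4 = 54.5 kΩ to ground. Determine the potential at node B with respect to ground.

V_B ≈ 10.8 V

The second stage (R3 + R4 = 58.38 kΩ) loads node A in parallel with R2.
Effective lower resistance at A: R2 ‖ 58.38 = 24.73 kΩ.
So V_A = 17.2 × 0.6715 = 11.55 V.
Then the unloaded second divider: V_B = V_A × R4/(R3+R4) = 11.55 × 0.9335 = 10.78 V.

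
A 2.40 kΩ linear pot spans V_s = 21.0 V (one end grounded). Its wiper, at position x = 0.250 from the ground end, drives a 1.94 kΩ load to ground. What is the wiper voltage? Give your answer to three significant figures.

V_out ≈ 4.26 V

Lower segment x·R_p = 0.6000 kΩ; upper segment (1−x)·R_p = 1.800 kΩ.
(x·R_p) ‖ R_L = 0.4583 kΩ.
Loaded-divider output: V_out = 21.0 × 0.2029 = 4.262 V.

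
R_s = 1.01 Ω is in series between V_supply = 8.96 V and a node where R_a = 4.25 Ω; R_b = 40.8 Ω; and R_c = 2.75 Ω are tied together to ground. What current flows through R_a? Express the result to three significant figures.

I ≈ 1.29 A

Combine the parallel branches: R_p = (1/4.25 + 1/40.8 + 1/2.75)⁻¹ = 1.604 Ω.
V_A = 8.96 × 1.604/2.614 = 5.498 V.
Branch current I = V_A/R_a = 5.498/4.25 = 1.294 A.
(Check via current divider: I_total = 3.428 A; share G_k/ΣG = 0.3774 → same result.)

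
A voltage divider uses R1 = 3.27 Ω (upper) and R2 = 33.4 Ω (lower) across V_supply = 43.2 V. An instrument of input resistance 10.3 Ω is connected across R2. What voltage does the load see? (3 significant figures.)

R2 ‖ R_L = (33.4 × 10.3)/(33.4 + 10.3) = 7.872 Ω.
Then V_out = V_supply · R2'/(R1 + R2') = 43.2 × 7.872/11.14 = 30.52 V.

V_out ≈ 30.5 V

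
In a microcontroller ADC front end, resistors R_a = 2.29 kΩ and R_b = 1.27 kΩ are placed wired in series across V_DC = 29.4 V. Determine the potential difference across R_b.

V ≈ 10.5 V

Total series resistance ΣR = 2.29 + 1.27 = 3.560 kΩ.
Voltage divider: V = V_DC · (1.270 / 3.560) = 29.4 × 0.3567 = 10.49 V.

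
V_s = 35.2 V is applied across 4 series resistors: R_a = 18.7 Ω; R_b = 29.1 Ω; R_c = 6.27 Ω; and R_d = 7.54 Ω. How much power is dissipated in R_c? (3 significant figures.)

P ≈ 2.05 W

The common current is I = 35.2/61.61 = 0.5713 A.
P(R_c) = I²·R_c = (0.5713)² × 6.27 = 2.047 W.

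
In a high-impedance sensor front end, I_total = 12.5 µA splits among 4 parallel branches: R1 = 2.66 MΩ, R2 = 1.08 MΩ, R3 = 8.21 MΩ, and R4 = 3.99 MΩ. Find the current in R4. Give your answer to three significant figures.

I ≈ 1.87 µA

ΣG = 1/2.66 + 1/1.08 + 1/8.21 + 1/3.99 = 1.674.
By the current-divider rule, I = I_total · G_k/ΣG = 12.5 × 0.1497 = 1.871 µA.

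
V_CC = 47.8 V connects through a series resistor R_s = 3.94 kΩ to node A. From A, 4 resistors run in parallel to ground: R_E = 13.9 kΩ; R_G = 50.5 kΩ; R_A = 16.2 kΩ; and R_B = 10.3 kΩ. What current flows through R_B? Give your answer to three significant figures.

Combine the parallel branches: R_p = (1/13.9 + 1/50.5 + 1/16.2 + 1/10.3)⁻¹ = 3.991 kΩ.
V_A by voltage divider: V_A = 47.8 × 3.991/(3.94 + 3.991) = 24.05 V.
I(R_B) = V_A / R_B = 24.05/10.3 = 2.335 mA.

I ≈ 2.34 mA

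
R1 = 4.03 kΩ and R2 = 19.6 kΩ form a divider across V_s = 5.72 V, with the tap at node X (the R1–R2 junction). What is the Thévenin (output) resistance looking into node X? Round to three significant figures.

R_th ≈ 3.34 kΩ

Looking into X with the source shorted: R_th = R1·R2/(R1+R2) = 4.030 × 19.6/23.63 = 3.343 kΩ.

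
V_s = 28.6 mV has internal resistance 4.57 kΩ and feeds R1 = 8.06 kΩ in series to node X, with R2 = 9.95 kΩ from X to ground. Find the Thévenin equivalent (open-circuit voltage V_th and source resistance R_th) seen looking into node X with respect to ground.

V_th ≈ 12.6 mV, R_th ≈ 5.57 kΩ

R1' = 4.57 + 8.06 = 12.63 kΩ (source resistance + R1).
V_th is the unloaded tap voltage: V_s · R2/(R1'+R2) = 28.6 × 0.4407 = 12.60 mV.
Looking into X with the source shorted: R_th = R1'·R2/(R1'+R2) = 12.63 × 9.95/22.58 = 5.565 kΩ.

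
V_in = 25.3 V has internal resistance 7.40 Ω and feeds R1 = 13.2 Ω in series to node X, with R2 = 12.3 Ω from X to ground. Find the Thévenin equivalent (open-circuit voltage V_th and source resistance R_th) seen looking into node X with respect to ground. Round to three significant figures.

V_th ≈ 9.46 V, R_th ≈ 7.70 Ω

R1' = 7.40 + 13.2 = 20.60 Ω (source resistance + R1).
With X open, the divider is unloaded: V_th = 25.3 × 12.3/32.90 = 9.459 V.
Looking into X with the source shorted: R_th = R1'·R2/(R1'+R2) = 20.60 × 12.3/32.90 = 7.702 Ω.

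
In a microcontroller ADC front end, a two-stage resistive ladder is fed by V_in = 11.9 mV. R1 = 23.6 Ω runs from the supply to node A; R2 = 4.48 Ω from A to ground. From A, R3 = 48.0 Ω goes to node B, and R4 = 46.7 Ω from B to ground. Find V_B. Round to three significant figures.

V_B ≈ 0.900 mV

The second stage (R3 + R4 = 94.70 Ω) loads node A in parallel with R2.
R2 ‖ (R3+R4) = 4.278 Ω.
So V_A = 11.9 × 0.1534 = 1.826 mV.
Then the unloaded second divider: V_B = V_A × R4/(R3+R4) = 1.826 × 0.4931 = 0.9005 mV.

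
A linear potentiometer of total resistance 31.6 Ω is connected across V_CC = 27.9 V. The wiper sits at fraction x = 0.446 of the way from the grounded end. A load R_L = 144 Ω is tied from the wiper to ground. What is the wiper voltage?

V_out ≈ 11.8 V

The pot divides into 17.51 Ω above the wiper and 14.09 Ω below.
Lower segment in parallel with the load: 14.09 ‖ 144 = 12.84 Ω.
Loaded-divider output: V_out = 27.9 × 0.4231 = 11.80 V.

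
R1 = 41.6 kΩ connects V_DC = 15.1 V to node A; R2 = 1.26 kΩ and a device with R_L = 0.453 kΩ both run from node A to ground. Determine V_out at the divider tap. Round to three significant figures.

V_out ≈ 0.120 V

The load sits in parallel with R2, giving an effective lower resistance R2' = R2·R_L/(R2+R_L) = 0.3332 kΩ.
Voltage divider with the loaded lower leg: V_out = 15.1 × 0.3332/(41.6 + 0.3332) = 15.1 × 0.007946 = 0.1200 V.
(Unloaded it would be 0.444 V; the load pulls it down.)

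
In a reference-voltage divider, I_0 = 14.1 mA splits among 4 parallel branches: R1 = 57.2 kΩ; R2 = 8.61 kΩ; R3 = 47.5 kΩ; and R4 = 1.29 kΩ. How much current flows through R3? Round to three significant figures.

I ≈ 0.319 mA

Conductances: ΣG = 1/57.2 + 1/8.61 + 1/47.5 + 1/1.29 = 0.9299 (1/kΩ).
By the current-divider rule, I = I_0 · G_k/ΣG = 14.1 × 0.02264 = 0.3192 mA.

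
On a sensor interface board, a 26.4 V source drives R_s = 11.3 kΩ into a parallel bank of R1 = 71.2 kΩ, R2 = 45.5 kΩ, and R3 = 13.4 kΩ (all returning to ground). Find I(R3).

I ≈ 0.875 mA

Equivalent of the parallel group: R_p = 9.038 kΩ.
V_A by voltage divider: V_A = 26.4 × 9.038/(11.3 + 9.038) = 11.73 V.
I(R3) = V_A / R3 = 11.73/13.4 = 0.8755 mA.
(Equivalently: I_total = 1.298 mA, then current-divider fraction G_k/ΣG = 0.6744.)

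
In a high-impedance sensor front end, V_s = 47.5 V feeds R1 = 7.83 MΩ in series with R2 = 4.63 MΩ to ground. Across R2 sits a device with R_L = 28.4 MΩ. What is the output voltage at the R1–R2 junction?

R2 ‖ R_L = (4.63 × 28.4)/(4.63 + 28.4) = 3.981 MΩ.
Now apply the divider: V_out = 47.5 × 0.3371 = 16.01 V.
(Unloaded it would be 17.7 V; the load pulls it down.)

V_out ≈ 16.0 V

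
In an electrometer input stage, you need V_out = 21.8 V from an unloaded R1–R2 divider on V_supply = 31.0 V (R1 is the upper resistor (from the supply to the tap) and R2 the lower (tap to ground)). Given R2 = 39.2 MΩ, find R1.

R1 ≈ 16.5 MΩ

V_out/V_supply = R2/(R1+R2) = 0.7032.
Rearranging, R1 = R2·(1−k)/k = 39.2 × 0.4220 = 16.54 MΩ.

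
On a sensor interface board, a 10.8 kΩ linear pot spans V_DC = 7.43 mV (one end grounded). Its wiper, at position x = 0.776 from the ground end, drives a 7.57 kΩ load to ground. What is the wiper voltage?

The pot divides into 2.419 kΩ above the wiper and 8.381 kΩ below.
(x·R_p) ‖ R_L = 3.977 kΩ.
Loaded-divider output: V_out = 7.43 × 0.6218 = 4.620 mV.

V_out ≈ 4.62 mV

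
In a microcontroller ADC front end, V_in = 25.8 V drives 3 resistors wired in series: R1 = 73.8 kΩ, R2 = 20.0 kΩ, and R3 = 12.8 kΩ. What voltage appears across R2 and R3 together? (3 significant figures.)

ΣR = 73.8 + 20.0 + 12.8 = 106.6 kΩ.
R_{R2..R3} = 20.0 + 12.8 = 32.80 kΩ.
V = V_in · R/ΣR = 25.8 × 0.3077 = 7.938 V.

V ≈ 7.94 V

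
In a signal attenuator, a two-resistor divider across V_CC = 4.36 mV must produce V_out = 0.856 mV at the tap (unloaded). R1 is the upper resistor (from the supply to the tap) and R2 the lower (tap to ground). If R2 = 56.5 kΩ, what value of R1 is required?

The divider ratio is R2/(R1+R2) = 0.856/4.36 = 0.1963.
Rearranging, R1 = R2·(1−k)/k = 56.5 × 4.093 = 231.3 kΩ.

R1 ≈ 231 kΩ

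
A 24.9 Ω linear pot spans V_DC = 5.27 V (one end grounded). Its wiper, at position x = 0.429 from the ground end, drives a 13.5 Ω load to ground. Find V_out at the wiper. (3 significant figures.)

Split the track: R_lower = x·R_p = 10.68 Ω, R_upper = (1−x)·R_p = 14.22 Ω.
(x·R_p) ‖ R_L = 5.963 Ω.
V_out = 5.27 × 5.963/(14.22 + 5.963) = 1.557 V.

V_out ≈ 1.56 V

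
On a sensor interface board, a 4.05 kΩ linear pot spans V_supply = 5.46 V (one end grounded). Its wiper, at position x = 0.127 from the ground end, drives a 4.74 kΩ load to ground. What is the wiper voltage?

Split the track: R_lower = x·R_p = 0.5143 kΩ, R_upper = (1−x)·R_p = 3.536 kΩ.
(x·R_p) ‖ R_L = 0.4640 kΩ.
Loaded-divider output: V_out = 5.46 × 0.1160 = 0.6334 V.

V_out ≈ 0.633 V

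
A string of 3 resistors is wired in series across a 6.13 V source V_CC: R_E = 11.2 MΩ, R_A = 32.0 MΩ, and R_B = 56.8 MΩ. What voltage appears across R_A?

ΣR = 11.2 + 32.0 + 56.8 = 100.0 MΩ.
By the voltage-divider rule, V = 6.13 × 32.00/100.0 = 1.962 V.

V ≈ 1.96 V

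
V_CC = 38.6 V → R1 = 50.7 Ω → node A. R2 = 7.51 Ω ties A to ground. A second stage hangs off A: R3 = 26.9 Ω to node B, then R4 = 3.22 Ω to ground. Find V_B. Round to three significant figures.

V_B ≈ 0.437 V

Node A sees R2 in parallel with the series input of stage 2, R3 + R4 = 30.12 Ω.
Effective lower resistance at A: R2 ‖ 30.12 = 6.011 Ω.
So V_A = 38.6 × 0.1060 = 4.091 V.
V_B = V_A × 0.1069 = 0.4374 V.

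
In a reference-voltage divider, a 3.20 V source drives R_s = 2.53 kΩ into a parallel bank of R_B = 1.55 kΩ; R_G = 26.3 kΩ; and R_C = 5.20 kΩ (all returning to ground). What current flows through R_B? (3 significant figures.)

I ≈ 0.642 mA

Combine the parallel branches: R_p = (1/1.55 + 1/26.3 + 1/5.20)⁻¹ = 1.142 kΩ.
V_A by voltage divider: V_A = 3.20 × 1.142/(2.53 + 1.142) = 0.9953 V.
Branch current I = V_A/R_B = 0.9953/1.55 = 0.6422 mA.
(Check via current divider: I_total = 0.8714 mA; share G_k/ΣG = 0.7369 → same result.)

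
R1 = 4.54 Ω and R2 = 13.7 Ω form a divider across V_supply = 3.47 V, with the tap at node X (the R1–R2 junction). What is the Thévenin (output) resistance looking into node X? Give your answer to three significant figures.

R_th ≈ 3.41 Ω

With V_supply suppressed (replaced by a short), R_th = R1 ‖ R2 = (4.540 × 13.7)/(4.540 + 13.7) = 3.410 Ω.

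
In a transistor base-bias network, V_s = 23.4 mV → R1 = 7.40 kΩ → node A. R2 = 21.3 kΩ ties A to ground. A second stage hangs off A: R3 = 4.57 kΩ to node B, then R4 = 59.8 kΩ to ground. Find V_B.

The second stage (R3 + R4 = 64.37 kΩ) loads node A in parallel with R2.
Effective lower resistance at A: R2 ‖ 64.37 = 16.00 kΩ.
First divider: V_A = V_s · 16.00/(7.40 + 16.00) = 16.00 mV.
V_B = V_A × 0.9290 = 14.87 mV.

V_B ≈ 14.9 mV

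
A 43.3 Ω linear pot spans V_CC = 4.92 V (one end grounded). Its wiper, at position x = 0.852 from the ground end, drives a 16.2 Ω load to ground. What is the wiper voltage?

The pot divides into 6.408 Ω above the wiper and 36.89 Ω below.
(x·R_p) ‖ R_L = 11.26 Ω.
Then V_out = V_CC · 11.26/(6.408 + 11.26) = 3.135 V.

V_out ≈ 3.14 V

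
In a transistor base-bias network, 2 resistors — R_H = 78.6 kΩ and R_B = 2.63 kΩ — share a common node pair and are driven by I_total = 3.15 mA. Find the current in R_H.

For two parallel branches, I_k = I_total · (other R)/(sum of R).
So I = 3.15 × 2.63/81.23 = 0.1020 mA.

I ≈ 0.102 mA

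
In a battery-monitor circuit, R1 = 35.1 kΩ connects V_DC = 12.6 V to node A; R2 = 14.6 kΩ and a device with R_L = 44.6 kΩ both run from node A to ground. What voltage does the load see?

V_out ≈ 3.01 V

First combine the lower leg with the load: R2 ‖ R_L = 11.00 kΩ.
Then V_out = V_DC · R2'/(R1 + R2') = 12.6 × 11.00/46.10 = 3.006 V.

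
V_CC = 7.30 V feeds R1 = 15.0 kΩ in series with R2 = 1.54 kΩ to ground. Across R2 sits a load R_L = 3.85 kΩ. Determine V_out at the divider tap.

First combine the lower leg with the load: R2 ‖ R_L = 1.100 kΩ.
Now apply the divider: V_out = 7.30 × 0.06832 = 0.4988 V.

V_out ≈ 0.499 V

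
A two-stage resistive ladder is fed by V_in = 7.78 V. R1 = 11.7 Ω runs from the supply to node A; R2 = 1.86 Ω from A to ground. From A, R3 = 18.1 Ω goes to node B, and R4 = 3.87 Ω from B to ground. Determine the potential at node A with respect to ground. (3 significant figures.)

The second stage (R3 + R4 = 21.97 Ω) loads node A in parallel with R2.
R2 ‖ (R3+R4) = 1.715 Ω.
V_A = 7.78 × 1.715/(11.7 + 1.715) = 0.9945 V.

V_A ≈ 0.995 V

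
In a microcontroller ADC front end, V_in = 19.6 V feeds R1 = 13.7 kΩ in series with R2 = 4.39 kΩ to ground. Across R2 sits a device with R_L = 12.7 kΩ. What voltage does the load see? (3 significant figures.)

First combine the lower leg with the load: R2 ‖ R_L = 3.262 kΩ.
Now apply the divider: V_out = 19.6 × 0.1923 = 3.770 V.
(Unloaded it would be 4.76 V; the load pulls it down.)

V_out ≈ 3.77 V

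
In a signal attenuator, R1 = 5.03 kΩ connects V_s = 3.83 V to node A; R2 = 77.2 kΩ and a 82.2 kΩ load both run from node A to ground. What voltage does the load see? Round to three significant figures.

V_out ≈ 3.40 V

The load sits in parallel with R2, giving an effective lower resistance R2' = R2·R_L/(R2+R_L) = 39.81 kΩ.
Voltage divider with the loaded lower leg: V_out = 3.83 × 39.81/(5.03 + 39.81) = 3.83 × 0.8878 = 3.400 V.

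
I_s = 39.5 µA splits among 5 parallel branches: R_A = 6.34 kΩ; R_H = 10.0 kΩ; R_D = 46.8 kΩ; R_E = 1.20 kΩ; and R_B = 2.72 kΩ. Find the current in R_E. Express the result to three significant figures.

I ≈ 22.2 µA

Conductances: ΣG = 1/6.34 + 1/10.0 + 1/46.8 + 1/1.20 + 1/2.72 = 1.480 (1/kΩ).
By the current-divider rule, I = I_s · G_k/ΣG = 39.5 × 0.5630 = 22.24 µA.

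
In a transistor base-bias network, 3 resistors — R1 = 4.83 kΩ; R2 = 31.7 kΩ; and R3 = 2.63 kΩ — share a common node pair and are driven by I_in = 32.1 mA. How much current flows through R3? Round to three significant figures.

Total conductance ΣG = 1/4.83 + 1/31.7 + 1/2.63 = 0.6188 (units of 1/kΩ).
R3 takes the fraction G_k/ΣG = 0.3802/0.6188 = 0.6144, so I = 32.1 × 0.6144 = 19.72 mA.

I ≈ 19.7 mA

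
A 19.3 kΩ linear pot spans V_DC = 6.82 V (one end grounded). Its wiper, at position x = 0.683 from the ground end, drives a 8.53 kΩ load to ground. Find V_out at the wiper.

The pot divides into 6.118 kΩ above the wiper and 13.18 kΩ below.
Lower segment in parallel with the load: 13.18 ‖ 8.53 = 5.179 kΩ.
Loaded-divider output: V_out = 6.82 × 0.4584 = 3.126 V.
(Unloaded: V_out = x·V_DC = 4.66 V.)

V_out ≈ 3.13 V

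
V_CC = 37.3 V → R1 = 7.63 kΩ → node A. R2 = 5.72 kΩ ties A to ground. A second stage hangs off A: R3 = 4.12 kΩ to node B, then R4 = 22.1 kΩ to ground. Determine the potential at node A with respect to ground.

V_A ≈ 14.2 V

Looking into the second stage from A: R3 + R4 = 26.22 kΩ appears in parallel with R2.
Effective lower resistance at A: R2 ‖ 26.22 = 4.696 kΩ.
First divider: V_A = V_CC · 4.696/(7.63 + 4.696) = 14.21 V.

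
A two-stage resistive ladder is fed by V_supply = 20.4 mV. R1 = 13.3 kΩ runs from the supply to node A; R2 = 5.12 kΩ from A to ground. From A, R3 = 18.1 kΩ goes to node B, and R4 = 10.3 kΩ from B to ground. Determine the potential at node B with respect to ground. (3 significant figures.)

The second stage (R3 + R4 = 28.40 kΩ) loads node A in parallel with R2.
Effective lower resistance at A: R2 ‖ 28.40 = 4.338 kΩ.
First divider: V_A = V_supply · 4.338/(13.3 + 4.338) = 5.017 mV.
Stage 2 is unloaded, so V_B = V_A · R4/(R3+R4) = 5.017 × 10.3/28.40 = 1.820 mV.

V_B ≈ 1.82 mV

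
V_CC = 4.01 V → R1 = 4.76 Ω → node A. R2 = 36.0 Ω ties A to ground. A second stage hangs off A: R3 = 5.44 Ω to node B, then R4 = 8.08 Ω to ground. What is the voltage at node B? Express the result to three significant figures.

Node A sees R2 in parallel with the series input of stage 2, R3 + R4 = 13.52 Ω.
Effective lower resistance at A: R2 ‖ 13.52 = 9.829 Ω.
So V_A = 4.01 × 0.6737 = 2.702 V.
Then the unloaded second divider: V_B = V_A × R4/(R3+R4) = 2.702 × 0.5976 = 1.615 V.

V_B ≈ 1.61 V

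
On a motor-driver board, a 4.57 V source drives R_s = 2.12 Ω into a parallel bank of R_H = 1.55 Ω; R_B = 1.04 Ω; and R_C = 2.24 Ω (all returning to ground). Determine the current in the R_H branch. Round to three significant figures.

Equivalent of the parallel group: R_p = 0.4871 Ω.
V_A = 4.57 × 0.4871/2.607 = 0.8538 V.
Branch current I = V_A/R_H = 0.8538/1.55 = 0.5508 A.
(Check via current divider: I_total = 1.753 A; share G_k/ΣG = 0.3142 → same result.)

I ≈ 0.551 A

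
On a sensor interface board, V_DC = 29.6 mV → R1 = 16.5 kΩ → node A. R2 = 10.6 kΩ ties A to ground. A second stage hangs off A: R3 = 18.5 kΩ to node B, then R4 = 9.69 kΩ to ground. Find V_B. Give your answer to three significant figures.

Looking into the second stage from A: R3 + R4 = 28.19 kΩ appears in parallel with R2.
Effective lower resistance at A: R2 ‖ 28.19 = 7.703 kΩ.
So V_A = 29.6 × 0.3183 = 9.421 mV.
V_B = V_A × 0.3437 = 3.238 mV.

V_B ≈ 3.24 mV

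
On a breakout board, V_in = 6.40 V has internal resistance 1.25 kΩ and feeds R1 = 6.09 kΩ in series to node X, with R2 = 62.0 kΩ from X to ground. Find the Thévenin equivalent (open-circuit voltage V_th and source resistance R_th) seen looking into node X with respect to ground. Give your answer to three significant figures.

R1' = 1.25 + 6.09 = 7.340 kΩ (source resistance + R1).
With X open, the divider is unloaded: V_th = 6.40 × 62.0/69.34 = 5.723 V.
Zeroing V_in shorts the top of R1' to ground, so R_th = R1' ‖ R2 = 6.563 kΩ.

V_th ≈ 5.72 V, R_th ≈ 6.56 kΩ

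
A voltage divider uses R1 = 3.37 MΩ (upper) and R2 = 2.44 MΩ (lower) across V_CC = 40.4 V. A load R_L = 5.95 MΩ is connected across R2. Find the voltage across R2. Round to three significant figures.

V_out ≈ 13.7 V

First combine the lower leg with the load: R2 ‖ R_L = 1.730 MΩ.
Voltage divider with the loaded lower leg: V_out = 40.4 × 1.730/(3.37 + 1.730) = 40.4 × 0.3393 = 13.71 V.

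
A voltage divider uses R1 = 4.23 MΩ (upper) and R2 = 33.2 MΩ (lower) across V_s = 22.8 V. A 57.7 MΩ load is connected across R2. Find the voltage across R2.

The load sits in parallel with R2, giving an effective lower resistance R2' = R2·R_L/(R2+R_L) = 21.07 MΩ.
Then V_out = V_s · R2'/(R1 + R2') = 22.8 × 21.07/25.30 = 18.99 V.

V_out ≈ 19.0 V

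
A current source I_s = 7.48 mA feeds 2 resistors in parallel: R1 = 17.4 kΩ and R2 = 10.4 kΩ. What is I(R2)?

I ≈ 4.68 mA

For two parallel branches, I_k = I_s · (other R)/(sum of R).
So I = 7.48 × 17.4/27.80 = 4.682 mA.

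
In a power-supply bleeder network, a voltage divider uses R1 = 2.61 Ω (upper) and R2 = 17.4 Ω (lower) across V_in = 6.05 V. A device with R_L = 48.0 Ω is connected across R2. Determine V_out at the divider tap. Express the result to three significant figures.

First combine the lower leg with the load: R2 ‖ R_L = 12.77 Ω.
Then V_out = V_in · R2'/(R1 + R2') = 6.05 × 12.77/15.38 = 5.023 V.
(Unloaded it would be 5.26 V; the load pulls it down.)

V_out ≈ 5.02 V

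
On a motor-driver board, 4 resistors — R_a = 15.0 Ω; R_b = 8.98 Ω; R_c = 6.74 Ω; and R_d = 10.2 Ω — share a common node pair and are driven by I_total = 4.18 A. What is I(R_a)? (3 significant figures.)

I ≈ 0.657 A

ΣG = 1/15.0 + 1/8.98 + 1/6.74 + 1/10.2 = 0.4244.
R_a takes the fraction G_k/ΣG = 0.06667/0.4244 = 0.1571, so I = 4.18 × 0.1571 = 0.6566 A.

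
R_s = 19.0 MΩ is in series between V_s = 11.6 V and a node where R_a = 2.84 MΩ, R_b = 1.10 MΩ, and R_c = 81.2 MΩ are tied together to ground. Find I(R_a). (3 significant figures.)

Parallel bank: R_p = 1/(1/2.84 + 1/1.10 + 1/81.2) = 0.7852 MΩ.
V_A by voltage divider: V_A = 11.6 × 0.7852/(19.0 + 0.7852) = 0.4604 V.
I(R_a) = V_A / R_a = 0.4604/2.84 = 0.1621 µA.

I ≈ 0.162 µA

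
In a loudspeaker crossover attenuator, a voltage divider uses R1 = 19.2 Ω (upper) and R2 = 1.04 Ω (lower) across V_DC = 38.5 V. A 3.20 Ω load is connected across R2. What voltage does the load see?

R2 ‖ R_L = (1.04 × 3.20)/(1.04 + 3.20) = 0.7849 Ω.
Now apply the divider: V_out = 38.5 × 0.03927 = 1.512 V.

V_out ≈ 1.51 V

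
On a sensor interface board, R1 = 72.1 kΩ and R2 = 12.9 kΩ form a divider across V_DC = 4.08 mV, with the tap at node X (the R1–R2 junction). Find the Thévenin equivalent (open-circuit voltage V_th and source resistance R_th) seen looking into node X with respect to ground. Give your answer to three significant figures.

V_th ≈ 0.619 mV, R_th ≈ 10.9 kΩ

Open-circuit (no load on X): V_th = V_DC · R2/(R1 + R2) = 4.08 × 12.9/(72.10 + 12.9) = 0.6192 mV.
With V_DC suppressed (replaced by a short), R_th = R1 ‖ R2 = (72.10 × 12.9)/(72.10 + 12.9) = 10.94 kΩ.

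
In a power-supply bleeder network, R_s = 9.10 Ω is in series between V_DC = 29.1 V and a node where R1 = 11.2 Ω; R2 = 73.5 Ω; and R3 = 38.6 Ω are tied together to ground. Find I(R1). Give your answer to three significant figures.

Parallel bank: R_p = 1/(1/11.2 + 1/73.5 + 1/38.6) = 7.764 Ω.
V_A by voltage divider: V_A = 29.1 × 7.764/(9.10 + 7.764) = 13.40 V.
Branch current I = V_A/R1 = 13.40/11.2 = 1.196 A.

I ≈ 1.20 A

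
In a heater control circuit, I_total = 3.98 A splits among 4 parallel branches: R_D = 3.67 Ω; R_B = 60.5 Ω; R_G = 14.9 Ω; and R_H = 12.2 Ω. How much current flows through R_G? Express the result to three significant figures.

Total conductance ΣG = 1/3.67 + 1/60.5 + 1/14.9 + 1/12.2 = 0.4381 (units of 1/Ω).
Current divider: I(R_G) = I_total · G_k/ΣG = 3.98 × (0.06711/0.4381) = 3.98 × 0.1532 = 0.6097 A.

I ≈ 0.610 A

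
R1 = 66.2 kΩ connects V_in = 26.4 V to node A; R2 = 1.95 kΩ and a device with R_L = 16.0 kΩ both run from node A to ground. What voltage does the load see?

The load sits in parallel with R2, giving an effective lower resistance R2' = R2·R_L/(R2+R_L) = 1.738 kΩ.
Now apply the divider: V_out = 26.4 × 0.02558 = 0.6754 V.

V_out ≈ 0.675 V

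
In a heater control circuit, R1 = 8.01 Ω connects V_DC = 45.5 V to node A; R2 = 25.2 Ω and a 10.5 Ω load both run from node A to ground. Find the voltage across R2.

V_out ≈ 21.9 V

R2 ‖ R_L = (25.2 × 10.5)/(25.2 + 10.5) = 7.412 Ω.
Then V_out = V_DC · R2'/(R1 + R2') = 45.5 × 7.412/15.42 = 21.87 V.
(Unloaded it would be 34.5 V; the load pulls it down.)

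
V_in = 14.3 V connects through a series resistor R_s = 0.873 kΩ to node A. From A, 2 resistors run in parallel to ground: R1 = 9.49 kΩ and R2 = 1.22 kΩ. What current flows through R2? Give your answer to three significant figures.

I ≈ 6.48 mA

Combine the parallel branches: R_p = (1/9.49 + 1/1.22)⁻¹ = 1.081 kΩ.
V_A = 14.3 × 1.081/1.954 = 7.911 V.
Branch current I = V_A/R2 = 7.911/1.22 = 6.485 mA.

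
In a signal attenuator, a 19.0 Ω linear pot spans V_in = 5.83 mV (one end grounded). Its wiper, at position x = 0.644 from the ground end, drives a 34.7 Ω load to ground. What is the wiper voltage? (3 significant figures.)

V_out ≈ 3.34 mV

Split the track: R_lower = x·R_p = 12.24 Ω, R_upper = (1−x)·R_p = 6.764 Ω.
(x·R_p) ‖ R_L = 9.046 Ω.
Loaded-divider output: V_out = 5.83 × 0.5722 = 3.336 mV.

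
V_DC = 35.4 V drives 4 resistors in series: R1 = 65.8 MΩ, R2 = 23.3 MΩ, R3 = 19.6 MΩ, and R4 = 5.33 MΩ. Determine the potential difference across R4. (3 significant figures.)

V ≈ 1.65 V

ΣR = 65.8 + 23.3 + 19.6 + 5.33 = 114.0 MΩ.
Voltage divider: V = V_DC · (5.330 / 114.0) = 35.4 × 0.04674 = 1.655 V.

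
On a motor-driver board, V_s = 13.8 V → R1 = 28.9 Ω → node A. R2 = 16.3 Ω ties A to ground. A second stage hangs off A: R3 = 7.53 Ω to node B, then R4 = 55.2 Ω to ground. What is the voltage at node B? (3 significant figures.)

V_B ≈ 3.76 V

Node A sees R2 in parallel with the series input of stage 2, R3 + R4 = 62.73 Ω.
R2 ‖ (R3+R4) = 12.94 Ω.
First divider: V_A = V_s · 12.94/(28.9 + 12.94) = 4.268 V.
Then the unloaded second divider: V_B = V_A × R4/(R3+R4) = 4.268 × 0.8800 = 3.755 V.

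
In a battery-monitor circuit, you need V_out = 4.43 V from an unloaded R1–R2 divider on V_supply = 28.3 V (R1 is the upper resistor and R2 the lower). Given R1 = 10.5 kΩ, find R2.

V_out/V_supply = R2/(R1+R2) = 0.1565.
So R2 = R1 · V_out/(V_supply − V_out) = 10.5 × 4.43/(28.3 − 4.43) = 10.5 × 0.1856 = 1.949 kΩ.

R2 ≈ 1.95 kΩ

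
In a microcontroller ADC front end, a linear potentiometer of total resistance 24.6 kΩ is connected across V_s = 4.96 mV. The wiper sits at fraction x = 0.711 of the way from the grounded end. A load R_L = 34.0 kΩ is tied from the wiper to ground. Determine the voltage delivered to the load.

Split the track: R_lower = x·R_p = 17.49 kΩ, R_upper = (1−x)·R_p = 7.109 kΩ.
Lower segment in parallel with the load: 17.49 ‖ 34.0 = 11.55 kΩ.
Then V_out = V_s · 11.55/(7.109 + 11.55) = 3.070 mV.
(Unloaded: V_out = x·V_s = 3.53 mV.)

V_out ≈ 3.07 mV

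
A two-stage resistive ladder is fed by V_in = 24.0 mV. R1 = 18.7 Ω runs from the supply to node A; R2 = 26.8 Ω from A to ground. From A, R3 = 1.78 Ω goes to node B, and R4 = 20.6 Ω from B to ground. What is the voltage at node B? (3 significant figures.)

V_B ≈ 8.72 mV

The second stage (R3 + R4 = 22.38 Ω) loads node A in parallel with R2.
Effective lower resistance at A: R2 ‖ 22.38 = 12.20 Ω.
First divider: V_A = V_in · 12.20/(18.7 + 12.20) = 9.474 mV.
Stage 2 is unloaded, so V_B = V_A · R4/(R3+R4) = 9.474 × 20.6/22.38 = 8.720 mV.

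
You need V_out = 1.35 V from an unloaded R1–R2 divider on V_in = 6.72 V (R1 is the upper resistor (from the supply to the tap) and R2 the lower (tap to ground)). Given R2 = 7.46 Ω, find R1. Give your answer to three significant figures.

V_out/V_in = R2/(R1+R2) = 0.2009.
Rearranging, R1 = R2·(1−k)/k = 7.46 × 3.978 = 29.67 Ω.

R1 ≈ 29.7 Ω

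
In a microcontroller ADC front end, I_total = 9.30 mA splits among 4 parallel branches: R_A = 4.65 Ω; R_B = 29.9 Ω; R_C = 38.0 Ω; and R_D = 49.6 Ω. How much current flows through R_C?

Conductances: ΣG = 1/4.65 + 1/29.9 + 1/38.0 + 1/49.6 = 0.2950 (1/Ω).
Current divider: I(R_C) = I_total · G_k/ΣG = 9.30 × (0.02632/0.2950) = 9.30 × 0.08921 = 0.8297 mA.

I ≈ 0.830 mA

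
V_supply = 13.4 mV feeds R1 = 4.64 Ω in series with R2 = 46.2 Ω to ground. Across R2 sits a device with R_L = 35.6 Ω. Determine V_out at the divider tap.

V_out ≈ 10.9 mV

The load sits in parallel with R2, giving an effective lower resistance R2' = R2·R_L/(R2+R_L) = 20.11 Ω.
Then V_out = V_supply · R2'/(R1 + R2') = 13.4 × 20.11/24.75 = 10.89 mV.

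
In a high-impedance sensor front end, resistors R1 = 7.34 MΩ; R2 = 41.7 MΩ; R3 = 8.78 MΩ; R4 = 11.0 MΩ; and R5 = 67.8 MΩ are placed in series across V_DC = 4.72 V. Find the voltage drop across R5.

ΣR = 7.34 + 41.7 + 8.78 + 11.0 + 67.8 = 136.6 MΩ.
V = V_DC · R/ΣR = 4.72 × 0.4963 = 2.342 V.

V ≈ 2.34 V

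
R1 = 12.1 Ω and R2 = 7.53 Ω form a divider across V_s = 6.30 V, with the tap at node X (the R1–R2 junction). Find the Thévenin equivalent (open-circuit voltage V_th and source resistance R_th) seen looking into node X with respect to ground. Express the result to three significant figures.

V_th is the unloaded tap voltage: V_s · R2/(R1+R2) = 6.30 × 0.3836 = 2.417 V.
Zeroing V_s shorts the top of R1 to ground, so R_th = R1 ‖ R2 = 4.642 Ω.

V_th ≈ 2.42 V, R_th ≈ 4.64 Ω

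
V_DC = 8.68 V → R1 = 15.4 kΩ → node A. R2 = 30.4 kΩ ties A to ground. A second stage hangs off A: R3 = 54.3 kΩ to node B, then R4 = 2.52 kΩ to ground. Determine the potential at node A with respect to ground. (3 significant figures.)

The second stage (R3 + R4 = 56.82 kΩ) loads node A in parallel with R2.
Effective lower resistance at A: R2 ‖ 56.82 = 19.80 kΩ.
So V_A = 8.68 × 0.5626 = 4.883 V.

V_A ≈ 4.88 V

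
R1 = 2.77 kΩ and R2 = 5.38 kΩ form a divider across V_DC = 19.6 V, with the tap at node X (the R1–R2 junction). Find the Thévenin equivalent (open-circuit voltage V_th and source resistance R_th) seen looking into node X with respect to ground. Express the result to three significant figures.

V_th ≈ 12.9 V, R_th ≈ 1.83 kΩ

With X open, the divider is unloaded: V_th = 19.6 × 5.38/8.150 = 12.94 V.
Zeroing V_DC shorts the top of R1 to ground, so R_th = R1 ‖ R2 = 1.829 kΩ.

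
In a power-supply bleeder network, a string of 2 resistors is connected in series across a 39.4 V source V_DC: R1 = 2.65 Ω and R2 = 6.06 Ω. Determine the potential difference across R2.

V ≈ 27.4 V

Series total: ΣR = 2.65 + 6.06 = 8.710 Ω.
By the voltage-divider rule, V = 39.4 × 6.060/8.710 = 27.41 V.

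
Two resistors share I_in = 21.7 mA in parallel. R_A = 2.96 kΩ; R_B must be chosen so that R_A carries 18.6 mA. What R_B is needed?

The fraction through R_A equals R_B/(R_A+R_B).
With f = 0.8571, R_B = R_A · f/(1−f) = 2.96 × 6.000 = 17.76 kΩ.

R_B ≈ 17.8 kΩ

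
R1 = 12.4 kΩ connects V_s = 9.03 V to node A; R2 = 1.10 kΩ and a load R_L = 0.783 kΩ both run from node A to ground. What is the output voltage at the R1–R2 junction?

R2 ‖ R_L = (1.10 × 0.783)/(1.10 + 0.783) = 0.4574 kΩ.
Then V_out = V_s · R2'/(R1 + R2') = 9.03 × 0.4574/12.86 = 0.3212 V.

V_out ≈ 0.321 V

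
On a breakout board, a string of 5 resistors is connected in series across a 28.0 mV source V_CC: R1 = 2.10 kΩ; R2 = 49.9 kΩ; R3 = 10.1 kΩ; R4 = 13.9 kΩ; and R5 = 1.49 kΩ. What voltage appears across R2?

ΣR = 2.10 + 49.9 + 10.1 + 13.9 + 1.49 = 77.49 kΩ.
Voltage divider: V = V_CC · (49.90 / 77.49) = 28.0 × 0.6440 = 18.03 mV.

V ≈ 18.0 mV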